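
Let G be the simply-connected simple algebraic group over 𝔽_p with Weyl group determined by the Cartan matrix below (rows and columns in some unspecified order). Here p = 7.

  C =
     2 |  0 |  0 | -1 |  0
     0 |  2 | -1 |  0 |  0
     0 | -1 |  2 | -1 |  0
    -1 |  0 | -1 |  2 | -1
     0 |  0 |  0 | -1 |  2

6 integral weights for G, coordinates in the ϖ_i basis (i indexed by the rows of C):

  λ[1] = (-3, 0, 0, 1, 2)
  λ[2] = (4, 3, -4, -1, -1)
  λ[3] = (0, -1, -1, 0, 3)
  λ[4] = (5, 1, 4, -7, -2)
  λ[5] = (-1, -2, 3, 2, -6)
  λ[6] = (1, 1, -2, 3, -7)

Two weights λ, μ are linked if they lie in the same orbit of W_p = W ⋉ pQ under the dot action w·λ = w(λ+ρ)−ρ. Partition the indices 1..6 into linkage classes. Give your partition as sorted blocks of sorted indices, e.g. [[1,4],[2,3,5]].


Dynkin diagram of C (from the 8 off-diagonal −1 entries): D_5.

W_7-reps of the 6 weights in Ā_7 (same 5-coord order as C):

  1: (2, 1, 0, 0, 3) · 2: (2, 1, 0, 0, 3) · 3: (1, 0, 0, 1, 4) · 4: (1, 0, 0, 1, 4) · 5: (2, 1, 0, 0, 3) · 6: (1, 1, 1, 0, 3)

These 6 weights hit 3 W_7-dot-orbits; sizes (3, 2, 1):

[[1, 2, 5], [3, 4], [6]]


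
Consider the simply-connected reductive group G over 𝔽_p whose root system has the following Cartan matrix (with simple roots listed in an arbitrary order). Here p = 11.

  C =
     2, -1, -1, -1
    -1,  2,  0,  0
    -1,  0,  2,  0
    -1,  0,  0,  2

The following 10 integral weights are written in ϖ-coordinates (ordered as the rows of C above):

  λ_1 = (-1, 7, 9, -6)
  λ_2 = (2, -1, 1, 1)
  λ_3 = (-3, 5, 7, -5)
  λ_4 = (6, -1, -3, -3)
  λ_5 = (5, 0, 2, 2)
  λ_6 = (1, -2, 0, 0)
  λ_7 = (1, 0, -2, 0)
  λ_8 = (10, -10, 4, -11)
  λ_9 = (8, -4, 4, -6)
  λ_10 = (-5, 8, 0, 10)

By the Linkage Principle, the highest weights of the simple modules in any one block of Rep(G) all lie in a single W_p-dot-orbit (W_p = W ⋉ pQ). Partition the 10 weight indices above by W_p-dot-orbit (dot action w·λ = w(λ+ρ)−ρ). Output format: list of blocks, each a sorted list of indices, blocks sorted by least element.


Cartan matrix: type D_4 (|W|=192); un-permuting the 4 rows.

Each λ_j+ρ reduced to Ā_11; 4-tuples below use C's row order:

  [1] (0, 1, 3, 2) · [2] (3, 0, 2, 2) · [3] (3, 0, 2, 2) · [4] (3, 0, 2, 2) · [5] (1, 1, 1, 1) · [6] (1, 1, 1, 1) · [7] (1, 1, 1, 1) · [8] (0, 1, 3, 2) · [9] (3, 0, 2, 2) · [10] (3, 0, 2, 2)

Partition of {1..10} into 3 W_11-dot-orbits:

[[1, 8], [2, 3, 4, 9, 10], [5, 6, 7]]


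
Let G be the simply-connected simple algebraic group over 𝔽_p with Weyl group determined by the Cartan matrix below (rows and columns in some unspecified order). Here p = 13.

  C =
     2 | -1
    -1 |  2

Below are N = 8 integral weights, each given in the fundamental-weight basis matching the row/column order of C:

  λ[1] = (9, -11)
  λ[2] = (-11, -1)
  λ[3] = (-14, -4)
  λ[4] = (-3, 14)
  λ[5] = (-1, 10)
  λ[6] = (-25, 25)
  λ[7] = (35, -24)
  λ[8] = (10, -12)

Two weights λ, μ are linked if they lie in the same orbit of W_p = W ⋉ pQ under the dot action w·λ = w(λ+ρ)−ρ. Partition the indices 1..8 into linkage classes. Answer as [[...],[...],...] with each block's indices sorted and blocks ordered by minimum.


C ↔ A_2 under row/col permutation; |W(A_2)| = 6.

Ā_13 reps of the 8 weights (A_2, coords as presented):

  [1] (0, 10);  [2] (0, 10);  [3] (0, 10);  [4] (0, 11);  [5] (0, 11);  [6] (0, 11);  [7] (0, 10);  [8] (0, 11)

Linkage partition of the 8 weights (2 classes, p=13):

[[1, 2, 3, 7], [4, 5, 6, 8]]


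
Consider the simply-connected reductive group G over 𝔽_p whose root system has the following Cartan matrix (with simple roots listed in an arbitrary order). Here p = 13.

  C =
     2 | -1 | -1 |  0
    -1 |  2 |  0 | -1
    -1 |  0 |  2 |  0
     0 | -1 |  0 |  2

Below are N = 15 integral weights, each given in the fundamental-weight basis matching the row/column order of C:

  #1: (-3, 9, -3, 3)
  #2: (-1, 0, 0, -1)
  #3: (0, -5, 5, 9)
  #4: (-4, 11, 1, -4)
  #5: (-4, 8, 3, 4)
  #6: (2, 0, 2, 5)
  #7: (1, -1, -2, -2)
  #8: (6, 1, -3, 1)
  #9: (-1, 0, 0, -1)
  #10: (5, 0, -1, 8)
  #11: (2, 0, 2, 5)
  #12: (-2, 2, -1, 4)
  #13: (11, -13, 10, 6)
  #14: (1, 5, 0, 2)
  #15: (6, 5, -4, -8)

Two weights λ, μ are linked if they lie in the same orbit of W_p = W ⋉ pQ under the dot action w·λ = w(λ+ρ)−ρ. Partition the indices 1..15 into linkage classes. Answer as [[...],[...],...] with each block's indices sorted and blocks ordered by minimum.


Cartan matrix: type A_4 (|W|=120); un-permuting the 4 rows.

λ_j+ρ reflected into Ā_13 (⟨·,θ^∨⟩≤13); 4-tuples as given:

  λ_1+ρ ↦ (2, 6, 1, 3);  λ_2+ρ ↦ (0, 1, 1, 0);  λ_3+ρ ↦ (3, 1, 3, 6);  λ_4+ρ ↦ (2, 6, 1, 3);  λ_5+ρ ↦ (2, 6, 1, 3);  λ_6+ρ ↦ (3, 1, 3, 6);  λ_7+ρ ↦ (0, 1, 1, 0);  λ_8+ρ ↦ (5, 2, 2, 2);  λ_9+ρ ↦ (0, 1, 1, 0);  λ_10+ρ ↦ (3, 1, 3, 6);  λ_11+ρ ↦ (3, 1, 3, 6);  λ_12+ρ ↦ (0, 2, 1, 5);  λ_13+ρ ↦ (0, 2, 1, 5);  λ_14+ρ ↦ (2, 6, 1, 3);  λ_15+ρ ↦ (3, 1, 3, 6)

These 15 weights hit 5 W_13-dot-orbits; sizes (4, 3, 5, 1, 2):

[[1, 4, 5, 14], [2, 7, 9], [3, 6, 10, 11, 15], [8], [12, 13]]


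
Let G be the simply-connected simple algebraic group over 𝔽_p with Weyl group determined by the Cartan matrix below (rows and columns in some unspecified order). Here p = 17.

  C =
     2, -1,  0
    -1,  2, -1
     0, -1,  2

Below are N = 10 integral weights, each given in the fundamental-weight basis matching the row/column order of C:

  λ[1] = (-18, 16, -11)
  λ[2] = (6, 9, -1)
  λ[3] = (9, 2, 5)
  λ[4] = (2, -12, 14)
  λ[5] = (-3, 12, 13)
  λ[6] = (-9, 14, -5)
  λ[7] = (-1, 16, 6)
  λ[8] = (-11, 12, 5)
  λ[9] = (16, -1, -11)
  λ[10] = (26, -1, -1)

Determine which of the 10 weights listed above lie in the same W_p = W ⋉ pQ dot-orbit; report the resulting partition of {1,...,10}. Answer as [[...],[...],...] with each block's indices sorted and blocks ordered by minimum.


Type A_3, rank 3, |W|=24; reorder rows/cols to standard.

Each λ_j+ρ reduced to Ā_17; 3-tuples below use C's row order:

    1: (7, 10, 0)
    2: (7, 10, 0)
    3: (8, 3, 4)
    4: (8, 3, 4)
    5: (8, 3, 4)
    6: (8, 3, 4)
    7: (7, 10, 0)
    8: (8, 3, 4)
    9: (7, 10, 0)
    10: (7, 10, 0)

The 10 indices split into 2 linkage classes (same alcove rep ⇔ same W_17-dot-orbit):

[[1, 2, 7, 9, 10], [3, 4, 5, 6, 8]]


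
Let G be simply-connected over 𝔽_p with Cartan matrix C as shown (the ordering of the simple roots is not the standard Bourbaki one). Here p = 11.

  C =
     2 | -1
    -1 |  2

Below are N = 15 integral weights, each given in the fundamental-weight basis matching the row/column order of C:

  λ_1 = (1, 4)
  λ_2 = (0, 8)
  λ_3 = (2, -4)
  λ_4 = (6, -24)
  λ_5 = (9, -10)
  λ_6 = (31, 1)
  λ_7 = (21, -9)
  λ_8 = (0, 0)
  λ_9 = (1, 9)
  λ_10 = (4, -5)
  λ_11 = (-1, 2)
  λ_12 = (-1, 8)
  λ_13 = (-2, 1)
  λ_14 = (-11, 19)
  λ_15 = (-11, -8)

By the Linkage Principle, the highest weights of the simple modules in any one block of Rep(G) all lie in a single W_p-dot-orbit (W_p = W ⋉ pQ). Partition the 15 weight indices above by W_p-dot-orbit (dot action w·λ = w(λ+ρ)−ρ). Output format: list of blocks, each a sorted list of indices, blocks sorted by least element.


C ↔ A_2 under row/col permutation; |W(A_2)| = 6.

W_11-reps of the 15 weights in Ā_11 (same 2-coord order as C):

  [1] (2, 5) · [2] (1, 9) · [3] (0, 3) · [4] (1, 4) · [5] (1, 9) · [6] (1, 1) · [7] (0, 3) · [8] (1, 1) · [9] (1, 9) · [10] (1, 4) · [11] (0, 3) · [12] (0, 9) · [13] (1, 1) · [14] (1, 1) · [15] (1, 4)

Linkage partition of the 15 weights (6 classes, p=11):

[[1], [2, 5, 9], [3, 7, 11], [4, 10, 15], [6, 8, 13, 14], [12]]


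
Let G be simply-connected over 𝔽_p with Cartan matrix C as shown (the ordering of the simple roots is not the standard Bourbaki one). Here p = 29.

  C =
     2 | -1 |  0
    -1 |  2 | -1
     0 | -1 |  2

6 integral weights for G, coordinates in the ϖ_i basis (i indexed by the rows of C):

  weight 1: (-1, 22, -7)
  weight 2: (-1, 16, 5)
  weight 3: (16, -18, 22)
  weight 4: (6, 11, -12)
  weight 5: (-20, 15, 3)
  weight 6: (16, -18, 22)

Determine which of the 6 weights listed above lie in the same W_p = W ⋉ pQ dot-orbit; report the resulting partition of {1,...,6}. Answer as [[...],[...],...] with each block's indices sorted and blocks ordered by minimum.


Root system A_3: the 3×3 matrix C matches after relabeling.

λ_j+ρ reflected into Ā_29 (⟨·,θ^∨⟩≤29); 3-tuples as given:

  [1] (0, 17, 6) · [2] (0, 17, 6) · [3] (0, 17, 6) · [4] (7, 1, 11) · [5] (16, 3, 1) · [6] (0, 17, 6)

The 6 indices split into 3 linkage classes (same alcove rep ⇔ same W_29-dot-orbit):

[[1, 2, 3, 6], [4], [5]]


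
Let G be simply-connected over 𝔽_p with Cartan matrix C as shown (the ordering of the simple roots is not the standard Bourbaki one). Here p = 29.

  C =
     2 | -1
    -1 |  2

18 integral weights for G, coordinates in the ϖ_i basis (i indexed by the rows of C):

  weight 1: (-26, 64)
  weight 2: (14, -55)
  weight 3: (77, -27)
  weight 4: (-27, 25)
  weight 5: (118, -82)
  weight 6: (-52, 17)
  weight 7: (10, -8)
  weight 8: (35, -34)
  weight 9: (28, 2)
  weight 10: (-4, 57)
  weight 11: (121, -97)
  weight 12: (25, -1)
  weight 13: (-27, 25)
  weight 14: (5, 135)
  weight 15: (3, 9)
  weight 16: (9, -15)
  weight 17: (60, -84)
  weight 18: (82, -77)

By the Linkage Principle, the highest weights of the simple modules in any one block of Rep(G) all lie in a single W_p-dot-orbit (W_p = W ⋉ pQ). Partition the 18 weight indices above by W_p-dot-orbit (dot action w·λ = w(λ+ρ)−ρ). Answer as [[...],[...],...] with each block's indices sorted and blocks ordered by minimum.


Type A_2, rank 2, |W|=6; reorder rows/cols to standard.

W_29-reps of the 18 weights in Ā_29 (same 2-coord order as C):

  [1] (4, 7)
  [2] (4, 10)
  [3] (20, 3)
  [4] (26, 0)
  [5] (20, 3)
  [6] (4, 7)
  [7] (4, 7)
  [8] (4, 22)
  [9] (26, 0)
  [10] (26, 0)
  [11] (20, 3)
  [12] (26, 0)
  [13] (26, 0)
  [14] (20, 3)
  [15] (4, 10)
  [16] (4, 10)
  [17] (4, 22)
  [18] (4, 7)

Partition of {1..18} into 5 W_29-dot-orbits:

[[1, 6, 7, 18], [2, 15, 16], [3, 5, 11, 14], [4, 9, 10, 12, 13], [8, 17]]


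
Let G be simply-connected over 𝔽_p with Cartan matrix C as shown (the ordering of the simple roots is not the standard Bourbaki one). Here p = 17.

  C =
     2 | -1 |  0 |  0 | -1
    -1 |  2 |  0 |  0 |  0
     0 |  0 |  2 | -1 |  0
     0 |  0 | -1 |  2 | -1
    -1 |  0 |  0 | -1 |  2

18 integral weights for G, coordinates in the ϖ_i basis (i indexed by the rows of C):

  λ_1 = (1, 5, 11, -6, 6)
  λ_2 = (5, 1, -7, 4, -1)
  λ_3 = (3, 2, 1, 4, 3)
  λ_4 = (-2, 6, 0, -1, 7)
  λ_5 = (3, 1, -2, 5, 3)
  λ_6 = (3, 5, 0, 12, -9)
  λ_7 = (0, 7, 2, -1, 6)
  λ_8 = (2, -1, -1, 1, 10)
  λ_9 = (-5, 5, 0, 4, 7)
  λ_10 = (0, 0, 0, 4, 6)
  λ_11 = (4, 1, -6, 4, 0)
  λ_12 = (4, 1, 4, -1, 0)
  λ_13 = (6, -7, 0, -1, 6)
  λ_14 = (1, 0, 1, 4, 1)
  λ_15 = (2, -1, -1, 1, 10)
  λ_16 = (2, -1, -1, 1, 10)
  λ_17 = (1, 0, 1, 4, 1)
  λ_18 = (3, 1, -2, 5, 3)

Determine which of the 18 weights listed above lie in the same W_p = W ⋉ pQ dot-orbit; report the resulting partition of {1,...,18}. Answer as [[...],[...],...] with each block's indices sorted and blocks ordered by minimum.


A_5 Cartan matrix, 5 simple roots permuted; ρ=(1,1,1,1,1).

λ_j+ρ reflected into Ā_17 (⟨·,θ^∨⟩≤17); 5-tuples as given:

  λ_1+ρ ↦ (2, 1, 2, 5, 2) · λ_2+ρ ↦ (5, 2, 5, 0, 1) · λ_3+ρ ↦ (4, 2, 1, 5, 4) · λ_4+ρ ↦ (1, 6, 1, 0, 7) · λ_5+ρ ↦ (4, 2, 1, 5, 4) · λ_6+ρ ↦ (4, 2, 1, 5, 4) · λ_7+ρ ↦ (1, 6, 1, 0, 7) · λ_8+ρ ↦ (3, 0, 0, 2, 11) · λ_9+ρ ↦ (4, 2, 1, 5, 4) · λ_10+ρ ↦ (1, 1, 1, 5, 7) · λ_11+ρ ↦ (5, 2, 5, 0, 1) · λ_12+ρ ↦ (5, 2, 5, 0, 1) · λ_13+ρ ↦ (1, 6, 1, 0, 7) · λ_14+ρ ↦ (2, 1, 2, 5, 2) · λ_15+ρ ↦ (3, 0, 0, 2, 11) · λ_16+ρ ↦ (3, 0, 0, 2, 11) · λ_17+ρ ↦ (2, 1, 2, 5, 2) · λ_18+ρ ↦ (4, 2, 1, 5, 4)

The 18 indices split into 6 linkage classes (same alcove rep ⇔ same W_17-dot-orbit):

[[1, 14, 17], [2, 11, 12], [3, 5, 6, 9, 18], [4, 7, 13], [8, 15, 16], [10]]


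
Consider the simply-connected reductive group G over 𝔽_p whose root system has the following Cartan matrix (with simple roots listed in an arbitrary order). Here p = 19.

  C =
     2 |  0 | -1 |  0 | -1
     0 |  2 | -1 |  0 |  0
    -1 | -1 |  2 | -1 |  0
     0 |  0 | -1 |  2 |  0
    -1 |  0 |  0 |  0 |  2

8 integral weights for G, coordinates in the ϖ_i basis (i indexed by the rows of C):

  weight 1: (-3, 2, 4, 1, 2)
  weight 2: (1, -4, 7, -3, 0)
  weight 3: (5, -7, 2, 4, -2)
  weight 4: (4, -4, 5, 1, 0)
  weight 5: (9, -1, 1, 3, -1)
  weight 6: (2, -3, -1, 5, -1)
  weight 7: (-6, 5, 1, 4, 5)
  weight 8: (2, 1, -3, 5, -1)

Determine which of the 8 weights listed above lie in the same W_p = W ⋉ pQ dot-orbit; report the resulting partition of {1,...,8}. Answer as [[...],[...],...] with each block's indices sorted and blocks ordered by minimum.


C ↔ D_5 under row/col permutation; |W(D_5)| = 1920.

Each λ_j+ρ reduced to Ā_19; 5-tuples below use C's row order:

  [1] (2, 3, 3, 2, 1) · [2] (2, 3, 3, 2, 1) · [3] (2, 3, 3, 2, 1) · [4] (2, 3, 3, 2, 1) · [5] (1, 0, 2, 4, 0) · [6] (1, 0, 2, 4, 0) · [7] (2, 3, 3, 2, 1) · [8] (1, 0, 2, 4, 0)

Grouping the 8 weights by Ā_19-representative: 2 linkage classes.

[[1, 2, 3, 4, 7], [5, 6, 8]]


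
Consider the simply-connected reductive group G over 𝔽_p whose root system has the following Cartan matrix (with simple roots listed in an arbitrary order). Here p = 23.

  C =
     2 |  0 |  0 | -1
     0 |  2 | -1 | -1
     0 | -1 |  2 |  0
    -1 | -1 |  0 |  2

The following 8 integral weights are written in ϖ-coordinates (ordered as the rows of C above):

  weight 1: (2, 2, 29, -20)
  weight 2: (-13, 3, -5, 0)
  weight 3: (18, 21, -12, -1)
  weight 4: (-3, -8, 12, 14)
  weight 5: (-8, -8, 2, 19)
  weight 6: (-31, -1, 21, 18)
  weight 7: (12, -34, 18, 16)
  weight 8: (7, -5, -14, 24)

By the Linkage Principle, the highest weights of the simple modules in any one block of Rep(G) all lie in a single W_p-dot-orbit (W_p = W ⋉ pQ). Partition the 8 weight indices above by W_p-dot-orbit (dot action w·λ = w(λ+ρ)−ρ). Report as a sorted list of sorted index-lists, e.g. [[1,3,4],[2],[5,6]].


Dynkin diagram of C (from the 6 off-diagonal −1 entries): A_4.

Alcove-folded reps (p=23, 8 weights, presented ϖ-order):

  λ_1+ρ ↦ (7, 3, 4, 6)
  λ_2+ρ ↦ (1, 4, 7, 0)
  λ_3+ρ ↦ (1, 4, 7, 0)
  λ_4+ρ ↦ (2, 7, 6, 6)
  λ_5+ρ ↦ (7, 3, 4, 6)
  λ_6+ρ ↦ (1, 4, 7, 0)
  λ_7+ρ ↦ (7, 3, 4, 6)
  λ_8+ρ ↦ (2, 7, 6, 6)

Linkage partition of the 8 weights (3 classes, p=23):

[[1, 5, 7], [2, 3, 6], [4, 8]]


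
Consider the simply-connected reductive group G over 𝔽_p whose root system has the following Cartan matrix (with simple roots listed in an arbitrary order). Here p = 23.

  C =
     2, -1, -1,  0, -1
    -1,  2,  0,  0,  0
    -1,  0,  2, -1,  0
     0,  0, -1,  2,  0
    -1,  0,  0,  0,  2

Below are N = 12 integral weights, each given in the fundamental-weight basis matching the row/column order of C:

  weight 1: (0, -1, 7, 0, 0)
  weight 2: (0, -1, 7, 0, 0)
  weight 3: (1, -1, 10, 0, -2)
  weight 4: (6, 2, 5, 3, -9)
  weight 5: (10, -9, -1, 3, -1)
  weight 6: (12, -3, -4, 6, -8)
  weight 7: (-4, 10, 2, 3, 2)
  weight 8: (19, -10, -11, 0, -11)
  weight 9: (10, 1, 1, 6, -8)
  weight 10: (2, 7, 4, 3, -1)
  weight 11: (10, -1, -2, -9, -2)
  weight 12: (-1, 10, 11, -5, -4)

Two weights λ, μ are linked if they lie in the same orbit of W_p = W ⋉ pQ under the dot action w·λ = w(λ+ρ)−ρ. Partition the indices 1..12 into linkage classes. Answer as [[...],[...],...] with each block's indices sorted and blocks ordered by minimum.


D_5 Cartan matrix, 5 simple roots permuted; ρ=(1,1,1,1,1).

W_23-reps of the 12 weights in Ā_23 (same 5-coord order as C):

  [1] (1, 0, 8, 1, 1) · [2] (1, 0, 8, 1, 1) · [3] (1, 0, 8, 1, 1) · [4] (1, 2, 3, 4, 7) · [5] (3, 8, 0, 4, 0) · [6] (1, 2, 3, 4, 7) · [7] (3, 8, 0, 4, 0) · [8] (1, 0, 8, 1, 1) · [9] (1, 2, 3, 4, 7) · [10] (3, 8, 0, 4, 0) · [11] (1, 0, 8, 1, 1) · [12] (3, 8, 0, 4, 0)

The 12 indices split into 3 linkage classes (same alcove rep ⇔ same W_23-dot-orbit):

[[1, 2, 3, 8, 11], [4, 6, 9], [5, 7, 10, 12]]


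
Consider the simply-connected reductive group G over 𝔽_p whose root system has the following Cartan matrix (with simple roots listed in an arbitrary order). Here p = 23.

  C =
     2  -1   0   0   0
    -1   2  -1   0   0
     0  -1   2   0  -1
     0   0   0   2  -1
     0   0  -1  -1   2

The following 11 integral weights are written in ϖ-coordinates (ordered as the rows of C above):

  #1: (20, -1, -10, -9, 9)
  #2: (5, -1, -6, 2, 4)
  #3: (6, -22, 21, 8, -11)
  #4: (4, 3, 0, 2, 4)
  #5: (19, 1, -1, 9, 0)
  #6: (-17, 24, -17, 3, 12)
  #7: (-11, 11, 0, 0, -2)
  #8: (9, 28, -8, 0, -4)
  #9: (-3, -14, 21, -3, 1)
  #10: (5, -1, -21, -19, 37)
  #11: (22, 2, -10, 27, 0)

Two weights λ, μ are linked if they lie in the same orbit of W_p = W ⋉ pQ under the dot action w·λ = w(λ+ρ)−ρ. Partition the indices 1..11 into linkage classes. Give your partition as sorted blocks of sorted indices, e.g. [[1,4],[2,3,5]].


Type A_5, rank 5, |W|=720; reorder rows/cols to standard.

λ_j+ρ reflected into Ā_23 (⟨·,θ^∨⟩≤23); 5-tuples as given:

  λ_1+ρ ↦ (12, 2, 7, 1, 0);  λ_2+ρ ↦ (1, 5, 0, 3, 0);  λ_3+ρ ↦ (12, 2, 7, 1, 0);  λ_4+ρ ↦ (5, 4, 1, 3, 5);  λ_5+ρ ↦ (10, 2, 0, 0, 1);  λ_6+ρ ↦ (6, 7, 6, 2, 1);  λ_7+ρ ↦ (10, 2, 0, 0, 1);  λ_8+ρ ↦ (6, 7, 6, 2, 1);  λ_9+ρ ↦ (12, 2, 7, 1, 0);  λ_10+ρ ↦ (1, 5, 0, 3, 0);  λ_11+ρ ↦ (1, 5, 0, 3, 0)

Grouping the 11 weights by Ā_23-representative: 5 linkage classes.

[[1, 3, 9], [2, 10, 11], [4], [5, 7], [6, 8]]


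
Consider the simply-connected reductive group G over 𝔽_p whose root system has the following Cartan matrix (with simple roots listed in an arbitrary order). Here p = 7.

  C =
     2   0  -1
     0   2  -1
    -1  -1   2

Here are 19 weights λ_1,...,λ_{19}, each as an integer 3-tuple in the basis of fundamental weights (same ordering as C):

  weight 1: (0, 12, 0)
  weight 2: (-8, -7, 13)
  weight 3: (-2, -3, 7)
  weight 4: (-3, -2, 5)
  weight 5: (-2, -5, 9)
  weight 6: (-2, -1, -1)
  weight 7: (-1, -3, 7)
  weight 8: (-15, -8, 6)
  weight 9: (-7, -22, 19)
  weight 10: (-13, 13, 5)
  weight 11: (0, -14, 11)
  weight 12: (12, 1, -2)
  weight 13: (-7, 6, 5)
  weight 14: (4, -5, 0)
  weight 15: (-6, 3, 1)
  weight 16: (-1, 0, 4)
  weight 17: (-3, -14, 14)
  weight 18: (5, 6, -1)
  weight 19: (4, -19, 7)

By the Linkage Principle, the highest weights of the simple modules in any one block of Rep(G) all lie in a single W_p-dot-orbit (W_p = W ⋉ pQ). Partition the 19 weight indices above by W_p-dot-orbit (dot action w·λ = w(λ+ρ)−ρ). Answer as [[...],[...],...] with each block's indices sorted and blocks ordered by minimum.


Type A_3, rank 3, |W|=24; reorder rows/cols to standard.

Alcove-folded reps (p=7, 19 weights, presented ϖ-order):

  [1] (1, 1, 5) · [2] (0, 1, 0) · [3] (0, 1, 5) · [4] (2, 1, 3) · [5] (2, 1, 3) · [6] (0, 1, 0) · [7] (1, 1, 5) · [8] (7, 0, 0) · [9] (0, 1, 0) · [10] (1, 1, 5) · [11] (1, 1, 5) · [12] (0, 1, 5) · [13] (0, 1, 0) · [14] (2, 1, 3) · [15] (2, 1, 3) · [16] (0, 1, 5) · [17] (0, 1, 5) · [18] (0, 1, 0) · [19] (2, 1, 3)

The 19 indices split into 5 linkage classes (same alcove rep ⇔ same W_7-dot-orbit):

[[1, 7, 10, 11], [2, 6, 9, 13, 18], [3, 12, 16, 17], [4, 5, 14, 15, 19], [8]]


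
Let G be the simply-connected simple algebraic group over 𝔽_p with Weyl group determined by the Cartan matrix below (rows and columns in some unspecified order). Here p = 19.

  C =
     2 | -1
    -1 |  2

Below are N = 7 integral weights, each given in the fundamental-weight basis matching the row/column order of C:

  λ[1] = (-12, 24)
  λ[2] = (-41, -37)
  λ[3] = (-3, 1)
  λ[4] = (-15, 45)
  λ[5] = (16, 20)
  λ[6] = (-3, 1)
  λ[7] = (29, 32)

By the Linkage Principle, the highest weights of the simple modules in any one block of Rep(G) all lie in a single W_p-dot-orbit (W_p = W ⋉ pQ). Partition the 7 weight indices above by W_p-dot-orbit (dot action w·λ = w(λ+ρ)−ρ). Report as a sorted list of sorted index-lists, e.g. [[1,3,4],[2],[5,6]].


Root system A_2: the 2×2 matrix C matches after relabeling.

Ā_19 reps of the 7 weights (A_2, coords as presented):

  1: (5, 8)
  2: (2, 0)
  3: (2, 0)
  4: (5, 8)
  5: (2, 0)
  6: (2, 0)
  7: (5, 8)

Linkage partition of the 7 weights (2 classes, p=19):

[[1, 4, 7], [2, 3, 5, 6]]


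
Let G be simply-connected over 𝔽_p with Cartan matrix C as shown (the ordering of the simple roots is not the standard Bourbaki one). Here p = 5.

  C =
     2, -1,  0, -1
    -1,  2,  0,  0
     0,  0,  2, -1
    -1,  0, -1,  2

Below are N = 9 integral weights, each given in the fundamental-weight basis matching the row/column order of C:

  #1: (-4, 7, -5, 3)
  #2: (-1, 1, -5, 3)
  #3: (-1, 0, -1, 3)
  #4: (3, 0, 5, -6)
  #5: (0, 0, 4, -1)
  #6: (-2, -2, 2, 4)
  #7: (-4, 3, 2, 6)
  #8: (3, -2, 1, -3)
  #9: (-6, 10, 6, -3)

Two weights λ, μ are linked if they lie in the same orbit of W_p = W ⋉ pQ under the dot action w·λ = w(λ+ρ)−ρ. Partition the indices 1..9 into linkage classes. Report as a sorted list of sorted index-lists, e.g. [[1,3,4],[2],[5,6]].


Cartan matrix: type A_4 (|W|=120); un-permuting the 4 rows.

λ_j+ρ reflected into Ā_5 (⟨·,θ^∨⟩≤5); 4-tuples as given:

  λ_1 → (0, 1, 3, 0) · λ_2 → (0, 1, 3, 0) · λ_3 → (0, 1, 0, 4) · λ_4 → (0, 1, 0, 4) · λ_5 → (0, 1, 3, 0) · λ_6 → (1, 1, 0, 2) · λ_7 → (1, 1, 0, 1) · λ_8 → (1, 1, 0, 2) · λ_9 → (0, 1, 3, 0)

Grouping the 9 weights by Ā_5-representative: 4 linkage classes.

[[1, 2, 5, 9], [3, 4], [6, 8], [7]]


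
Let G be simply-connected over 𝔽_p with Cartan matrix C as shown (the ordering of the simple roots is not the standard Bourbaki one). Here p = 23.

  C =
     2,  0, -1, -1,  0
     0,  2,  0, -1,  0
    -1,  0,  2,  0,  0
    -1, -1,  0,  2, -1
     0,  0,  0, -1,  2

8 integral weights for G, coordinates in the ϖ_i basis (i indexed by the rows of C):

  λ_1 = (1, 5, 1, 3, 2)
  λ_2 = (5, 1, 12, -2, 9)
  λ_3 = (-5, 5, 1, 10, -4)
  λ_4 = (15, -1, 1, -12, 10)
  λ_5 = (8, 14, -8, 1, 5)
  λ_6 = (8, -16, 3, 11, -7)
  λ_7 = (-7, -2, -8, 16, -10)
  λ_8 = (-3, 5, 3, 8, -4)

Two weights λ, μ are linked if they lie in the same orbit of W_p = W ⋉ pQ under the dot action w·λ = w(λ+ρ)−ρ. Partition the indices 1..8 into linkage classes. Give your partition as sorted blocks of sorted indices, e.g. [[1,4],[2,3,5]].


D_5 Cartan matrix, 5 simple roots permuted; ρ=(1,1,1,1,1).

Ā_23 reps of the 8 weights (D_5, coords as presented):

  λ_1 → (2, 6, 2, 4, 3)
  λ_2 → (1, 5, 6, 1, 3)
  λ_3 → (2, 6, 2, 4, 3)
  λ_4 → (5, 11, 2, 0, 0)
  λ_5 → (2, 6, 2, 4, 3)
  λ_6 → (2, 6, 2, 4, 3)
  λ_7 → (1, 5, 6, 1, 3)
  λ_8 → (2, 6, 2, 4, 3)

The 8 indices split into 3 linkage classes (same alcove rep ⇔ same W_23-dot-orbit):

[[1, 3, 5, 6, 8], [2, 7], [4]]


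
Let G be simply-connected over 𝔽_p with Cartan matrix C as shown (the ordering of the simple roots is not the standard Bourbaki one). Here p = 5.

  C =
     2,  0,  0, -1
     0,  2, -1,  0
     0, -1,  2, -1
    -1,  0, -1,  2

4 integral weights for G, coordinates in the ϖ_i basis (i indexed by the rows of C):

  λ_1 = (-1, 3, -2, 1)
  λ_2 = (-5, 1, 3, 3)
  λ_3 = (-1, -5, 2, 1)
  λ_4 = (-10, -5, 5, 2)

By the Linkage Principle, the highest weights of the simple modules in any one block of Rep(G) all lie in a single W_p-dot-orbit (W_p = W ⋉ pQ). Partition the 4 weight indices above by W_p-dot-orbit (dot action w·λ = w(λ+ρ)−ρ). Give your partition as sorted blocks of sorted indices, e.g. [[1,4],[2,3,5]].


Type A_4, rank 4, |W|=120; reorder rows/cols to standard.

Each λ_j+ρ reduced to Ā_5; 4-tuples below use C's row order:

  λ_1+ρ ↦ (0, 3, 1, 1)
  λ_2+ρ ↦ (0, 3, 0, 1)
  λ_3+ρ ↦ (0, 3, 1, 1)
  λ_4+ρ ↦ (0, 3, 0, 1)

These 4 weights hit 2 W_5-dot-orbits; sizes (2, 2):

[[1, 3], [2, 4]]


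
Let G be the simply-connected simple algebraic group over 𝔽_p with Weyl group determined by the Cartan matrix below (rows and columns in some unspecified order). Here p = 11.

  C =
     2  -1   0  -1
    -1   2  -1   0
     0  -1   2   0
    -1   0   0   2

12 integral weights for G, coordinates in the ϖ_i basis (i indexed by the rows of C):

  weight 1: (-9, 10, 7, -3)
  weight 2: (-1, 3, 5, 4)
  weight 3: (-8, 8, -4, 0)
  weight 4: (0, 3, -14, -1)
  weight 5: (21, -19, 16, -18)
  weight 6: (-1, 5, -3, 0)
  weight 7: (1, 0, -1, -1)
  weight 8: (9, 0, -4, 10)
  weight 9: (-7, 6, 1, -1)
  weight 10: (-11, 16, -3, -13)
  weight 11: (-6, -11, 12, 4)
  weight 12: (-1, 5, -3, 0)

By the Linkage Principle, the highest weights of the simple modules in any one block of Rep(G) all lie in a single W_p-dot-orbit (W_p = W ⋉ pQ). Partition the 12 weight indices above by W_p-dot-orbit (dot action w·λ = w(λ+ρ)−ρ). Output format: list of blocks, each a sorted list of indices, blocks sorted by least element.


Dynkin diagram of C (from the 6 off-diagonal −1 entries): A_4.

Folding the 12 weights λ_j+ρ into Ā_11 (reps in the given 4-coord order):

  1: (2, 1, 0, 0) · 2: (0, 4, 2, 1) · 3: (0, 1, 2, 6) · 4: (0, 1, 2, 6) · 5: (0, 4, 2, 1) · 6: (0, 4, 2, 1) · 7: (2, 1, 0, 0) · 8: (0, 8, 2, 0) · 9: (0, 1, 2, 6) · 10: (0, 4, 2, 1) · 11: (0, 1, 2, 6) · 12: (0, 4, 2, 1)

Partition of {1..12} into 4 W_11-dot-orbits:

[[1, 7], [2, 5, 6, 10, 12], [3, 4, 9, 11], [8]]


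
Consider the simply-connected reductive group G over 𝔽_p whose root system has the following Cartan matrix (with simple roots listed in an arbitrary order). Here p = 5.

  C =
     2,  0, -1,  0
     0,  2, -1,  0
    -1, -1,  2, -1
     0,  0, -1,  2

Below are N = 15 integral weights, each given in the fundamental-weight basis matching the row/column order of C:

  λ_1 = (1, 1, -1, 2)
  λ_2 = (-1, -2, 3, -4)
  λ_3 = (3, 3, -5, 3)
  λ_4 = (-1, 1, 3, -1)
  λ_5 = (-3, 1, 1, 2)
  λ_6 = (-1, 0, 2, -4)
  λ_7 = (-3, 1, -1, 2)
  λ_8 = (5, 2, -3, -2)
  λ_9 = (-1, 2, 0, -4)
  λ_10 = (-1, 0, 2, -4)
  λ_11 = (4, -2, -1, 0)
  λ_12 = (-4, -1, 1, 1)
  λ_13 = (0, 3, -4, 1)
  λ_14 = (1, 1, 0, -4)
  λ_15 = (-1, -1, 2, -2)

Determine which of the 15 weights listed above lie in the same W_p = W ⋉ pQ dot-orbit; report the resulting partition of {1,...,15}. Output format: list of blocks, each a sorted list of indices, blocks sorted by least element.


Root system D_4: the 4×4 matrix C matches after relabeling.

Folding the 15 weights λ_j+ρ into Ā_5 (reps in the given 4-coord order):

  λ_1 → (0, 0, 2, 1)
  λ_2 → (0, 1, 0, 3)
  λ_3 → (0, 0, 1, 0)
  λ_4 → (0, 0, 1, 0)
  λ_5 → (0, 0, 2, 1)
  λ_6 → (0, 1, 0, 3)
  λ_7 → (0, 0, 2, 1)
  λ_8 → (2, 1, 0, 1)
  λ_9 → (2, 1, 0, 1)
  λ_10 → (0, 1, 0, 3)
  λ_11 → (4, 0, 0, 0)
  λ_12 → (2, 1, 0, 1)
  λ_13 → (2, 1, 0, 1)
  λ_14 → (0, 0, 2, 1)
  λ_15 → (0, 0, 2, 1)

5 distinct reps among the 15 weights ⇒ 5 W_5-linkage classes:

[[1, 5, 7, 14, 15], [2, 6, 10], [3, 4], [8, 9, 12, 13], [11]]


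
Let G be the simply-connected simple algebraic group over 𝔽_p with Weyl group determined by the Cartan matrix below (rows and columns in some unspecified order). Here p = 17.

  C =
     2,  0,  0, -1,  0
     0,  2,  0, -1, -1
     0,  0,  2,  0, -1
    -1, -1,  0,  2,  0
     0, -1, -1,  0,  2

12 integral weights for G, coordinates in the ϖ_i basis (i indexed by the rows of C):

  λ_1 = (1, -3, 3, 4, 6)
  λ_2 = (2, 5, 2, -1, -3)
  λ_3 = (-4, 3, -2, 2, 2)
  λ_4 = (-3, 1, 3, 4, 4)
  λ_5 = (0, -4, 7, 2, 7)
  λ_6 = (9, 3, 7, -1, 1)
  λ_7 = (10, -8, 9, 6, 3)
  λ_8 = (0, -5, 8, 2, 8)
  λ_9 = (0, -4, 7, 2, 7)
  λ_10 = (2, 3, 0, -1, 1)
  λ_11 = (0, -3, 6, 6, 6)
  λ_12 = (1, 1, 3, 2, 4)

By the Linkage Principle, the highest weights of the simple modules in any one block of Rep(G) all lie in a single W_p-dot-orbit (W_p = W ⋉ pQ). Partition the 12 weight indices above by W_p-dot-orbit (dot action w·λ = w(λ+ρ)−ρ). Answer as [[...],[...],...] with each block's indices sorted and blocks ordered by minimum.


A_5 Cartan matrix, 5 simple roots permuted; ρ=(1,1,1,1,1).

Folding the 12 weights λ_j+ρ into Ā_17 (reps in the given 5-coord order):

  λ_1+ρ ↦ (2, 2, 4, 3, 5)
  λ_2+ρ ↦ (3, 4, 1, 0, 2)
  λ_3+ρ ↦ (3, 4, 1, 0, 2)
  λ_4+ρ ↦ (2, 2, 4, 3, 5)
  λ_5+ρ ↦ (1, 3, 8, 0, 5)
  λ_6+ρ ↦ (3, 4, 1, 0, 2)
  λ_7+ρ ↦ (3, 4, 1, 0, 2)
  λ_8+ρ ↦ (1, 3, 8, 0, 5)
  λ_9+ρ ↦ (1, 3, 8, 0, 5)
  λ_10+ρ ↦ (3, 4, 1, 0, 2)
  λ_11+ρ ↦ (2, 2, 4, 3, 5)
  λ_12+ρ ↦ (2, 2, 4, 3, 5)

The 12 indices split into 3 linkage classes (same alcove rep ⇔ same W_17-dot-orbit):

[[1, 4, 11, 12], [2, 3, 6, 7, 10], [5, 8, 9]]


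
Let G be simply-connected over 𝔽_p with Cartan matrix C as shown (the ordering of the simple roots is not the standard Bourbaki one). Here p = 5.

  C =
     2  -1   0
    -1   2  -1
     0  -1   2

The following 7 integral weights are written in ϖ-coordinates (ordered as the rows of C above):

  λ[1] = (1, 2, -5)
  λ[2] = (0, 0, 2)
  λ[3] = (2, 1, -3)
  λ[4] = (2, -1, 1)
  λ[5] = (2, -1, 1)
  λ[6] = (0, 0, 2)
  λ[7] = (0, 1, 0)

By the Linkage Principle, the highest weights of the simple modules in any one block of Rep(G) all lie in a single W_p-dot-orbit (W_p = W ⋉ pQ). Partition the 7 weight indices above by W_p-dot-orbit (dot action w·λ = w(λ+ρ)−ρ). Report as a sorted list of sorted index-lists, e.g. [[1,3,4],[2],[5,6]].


Root system A_3: the 3×3 matrix C matches after relabeling.

Folding the 7 weights λ_j+ρ into Ā_5 (reps in the given 3-coord order):

    λ_1 → (1, 1, 3)
    λ_2 → (1, 1, 3)
    λ_3 → (3, 0, 2)
    λ_4 → (3, 0, 2)
    λ_5 → (3, 0, 2)
    λ_6 → (1, 1, 3)
    λ_7 → (1, 2, 1)

The 7 indices split into 3 linkage classes (same alcove rep ⇔ same W_5-dot-orbit):

[[1, 2, 6], [3, 4, 5], [7]]


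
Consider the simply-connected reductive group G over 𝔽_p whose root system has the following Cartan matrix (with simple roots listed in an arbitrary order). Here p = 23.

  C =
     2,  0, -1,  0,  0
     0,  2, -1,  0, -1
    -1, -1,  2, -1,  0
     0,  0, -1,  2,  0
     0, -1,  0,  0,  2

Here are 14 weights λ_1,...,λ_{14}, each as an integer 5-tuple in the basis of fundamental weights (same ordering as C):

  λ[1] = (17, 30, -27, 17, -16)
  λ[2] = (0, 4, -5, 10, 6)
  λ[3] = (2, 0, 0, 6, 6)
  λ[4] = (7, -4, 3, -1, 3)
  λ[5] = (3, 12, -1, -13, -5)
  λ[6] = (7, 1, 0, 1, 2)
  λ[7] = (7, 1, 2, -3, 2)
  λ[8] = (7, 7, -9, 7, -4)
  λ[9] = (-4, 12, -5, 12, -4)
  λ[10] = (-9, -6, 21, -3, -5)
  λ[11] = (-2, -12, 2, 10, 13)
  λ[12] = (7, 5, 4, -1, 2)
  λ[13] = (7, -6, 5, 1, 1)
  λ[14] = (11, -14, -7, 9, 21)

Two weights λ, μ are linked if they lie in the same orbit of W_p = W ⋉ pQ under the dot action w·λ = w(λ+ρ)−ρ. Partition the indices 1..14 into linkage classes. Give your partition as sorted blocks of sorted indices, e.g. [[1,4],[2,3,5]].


Cartan matrix: type D_5 (|W|=1920); un-permuting the 5 rows.

Folding the 14 weights λ_j+ρ into Ā_23 (reps in the given 5-coord order):

  1: (0, 3, 5, 0, 0);  2: (3, 1, 1, 7, 7);  3: (3, 1, 1, 7, 7);  4: (8, 3, 1, 0, 1);  5: (8, 3, 1, 0, 1);  6: (8, 2, 1, 2, 3);  7: (8, 2, 1, 2, 3);  8: (0, 3, 5, 0, 0);  9: (4, 1, 3, 6, 3);  10: (8, 2, 1, 2, 3);  11: (8, 2, 1, 2, 3);  12: (8, 3, 1, 0, 1);  13: (8, 2, 1, 2, 3);  14: (4, 1, 3, 6, 3)

Partition of {1..14} into 5 W_23-dot-orbits:

[[1, 8], [2, 3], [4, 5, 12], [6, 7, 10, 11, 13], [9, 14]]


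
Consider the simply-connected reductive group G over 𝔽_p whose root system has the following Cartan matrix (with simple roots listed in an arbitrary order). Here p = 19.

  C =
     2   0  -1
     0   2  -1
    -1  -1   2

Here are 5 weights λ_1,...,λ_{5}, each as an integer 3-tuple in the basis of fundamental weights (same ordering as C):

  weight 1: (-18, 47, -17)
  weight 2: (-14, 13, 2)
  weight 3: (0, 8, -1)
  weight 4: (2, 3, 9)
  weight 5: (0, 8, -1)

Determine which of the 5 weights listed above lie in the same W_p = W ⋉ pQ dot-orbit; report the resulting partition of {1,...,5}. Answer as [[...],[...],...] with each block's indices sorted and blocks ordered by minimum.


C ↔ A_3 under row/col permutation; |W(A_3)| = 24.

Ā_19 reps of the 5 weights (A_3, coords as presented):

  λ_1 → (3, 4, 10)
  λ_2 → (3, 4, 10)
  λ_3 → (1, 9, 0)
  λ_4 → (3, 4, 10)
  λ_5 → (1, 9, 0)

Grouping the 5 weights by Ā_19-representative: 2 linkage classes.

[[1, 2, 4], [3, 5]]


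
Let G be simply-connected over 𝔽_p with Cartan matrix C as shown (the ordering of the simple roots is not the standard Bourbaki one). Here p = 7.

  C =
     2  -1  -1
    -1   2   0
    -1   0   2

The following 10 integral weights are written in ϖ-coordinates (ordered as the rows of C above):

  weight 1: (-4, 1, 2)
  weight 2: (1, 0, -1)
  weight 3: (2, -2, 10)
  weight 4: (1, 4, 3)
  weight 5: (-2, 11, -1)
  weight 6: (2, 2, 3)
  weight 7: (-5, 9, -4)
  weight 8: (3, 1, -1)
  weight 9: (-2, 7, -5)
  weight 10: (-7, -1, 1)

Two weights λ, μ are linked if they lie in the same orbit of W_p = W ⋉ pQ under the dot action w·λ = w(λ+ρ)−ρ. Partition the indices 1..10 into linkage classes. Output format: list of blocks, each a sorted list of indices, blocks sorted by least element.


Type A_3, rank 3, |W|=24; reorder rows/cols to standard.

Ā_7 reps of the 10 weights (A_3, coords as presented):

    [1] (2, 1, 0)
    [2] (2, 1, 0)
    [3] (4, 2, 0)
    [4] (2, 1, 0)
    [5] (4, 2, 0)
    [6] (3, 0, 1)
    [7] (3, 0, 1)
    [8] (4, 2, 0)
    [9] (4, 2, 0)
    [10] (4, 2, 0)

The 10 indices split into 3 linkage classes (same alcove rep ⇔ same W_7-dot-orbit):

[[1, 2, 4], [3, 5, 8, 9, 10], [6, 7]]


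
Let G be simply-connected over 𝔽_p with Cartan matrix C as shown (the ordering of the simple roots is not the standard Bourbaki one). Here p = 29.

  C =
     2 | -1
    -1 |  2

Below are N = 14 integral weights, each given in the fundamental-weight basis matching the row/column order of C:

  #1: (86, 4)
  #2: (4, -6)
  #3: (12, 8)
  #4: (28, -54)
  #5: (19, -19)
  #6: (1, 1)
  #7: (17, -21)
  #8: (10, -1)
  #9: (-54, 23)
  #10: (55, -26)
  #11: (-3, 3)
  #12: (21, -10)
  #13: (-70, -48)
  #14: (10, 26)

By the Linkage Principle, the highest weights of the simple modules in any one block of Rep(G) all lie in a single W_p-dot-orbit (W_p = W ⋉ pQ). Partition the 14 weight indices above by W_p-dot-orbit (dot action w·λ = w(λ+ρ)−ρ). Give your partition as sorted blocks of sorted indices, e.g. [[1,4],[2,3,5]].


C ↔ A_2 under row/col permutation; |W(A_2)| = 6.

W_29-reps of the 14 weights in Ā_29 (same 2-coord order as C):

    λ_1 → (0, 5)
    λ_2 → (0, 5)
    λ_3 → (13, 9)
    λ_4 → (0, 5)
    λ_5 → (2, 18)
    λ_6 → (2, 2)
    λ_7 → (2, 18)
    λ_8 → (11, 0)
    λ_9 → (0, 5)
    λ_10 → (2, 2)
    λ_11 → (2, 2)
    λ_12 → (13, 9)
    λ_13 → (11, 0)
    λ_14 → (2, 18)

Linkage partition of the 14 weights (5 classes, p=29):

[[1, 2, 4, 9], [3, 12], [5, 7, 14], [6, 10, 11], [8, 13]]


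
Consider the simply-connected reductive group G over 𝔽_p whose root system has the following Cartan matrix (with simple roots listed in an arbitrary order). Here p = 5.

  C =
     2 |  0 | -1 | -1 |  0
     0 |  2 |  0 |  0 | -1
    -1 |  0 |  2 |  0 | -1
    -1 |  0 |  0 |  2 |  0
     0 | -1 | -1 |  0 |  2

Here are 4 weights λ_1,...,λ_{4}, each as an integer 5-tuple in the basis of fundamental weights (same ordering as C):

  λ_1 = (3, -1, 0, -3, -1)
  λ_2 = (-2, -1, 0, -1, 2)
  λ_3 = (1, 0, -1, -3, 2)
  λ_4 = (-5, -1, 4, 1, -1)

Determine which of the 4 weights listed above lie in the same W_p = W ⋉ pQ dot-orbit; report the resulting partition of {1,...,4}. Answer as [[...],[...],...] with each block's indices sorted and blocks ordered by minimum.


Type A_5, rank 5, |W|=720; reorder rows/cols to standard.

W_5-reps of the 4 weights in Ā_5 (same 5-coord order as C):

    1: (2, 0, 1, 2, 0)
    2: (0, 0, 0, 1, 3)
    3: (0, 0, 0, 1, 3)
    4: (2, 0, 1, 2, 0)

The 4 indices split into 2 linkage classes (same alcove rep ⇔ same W_5-dot-orbit):

[[1, 4], [2, 3]]


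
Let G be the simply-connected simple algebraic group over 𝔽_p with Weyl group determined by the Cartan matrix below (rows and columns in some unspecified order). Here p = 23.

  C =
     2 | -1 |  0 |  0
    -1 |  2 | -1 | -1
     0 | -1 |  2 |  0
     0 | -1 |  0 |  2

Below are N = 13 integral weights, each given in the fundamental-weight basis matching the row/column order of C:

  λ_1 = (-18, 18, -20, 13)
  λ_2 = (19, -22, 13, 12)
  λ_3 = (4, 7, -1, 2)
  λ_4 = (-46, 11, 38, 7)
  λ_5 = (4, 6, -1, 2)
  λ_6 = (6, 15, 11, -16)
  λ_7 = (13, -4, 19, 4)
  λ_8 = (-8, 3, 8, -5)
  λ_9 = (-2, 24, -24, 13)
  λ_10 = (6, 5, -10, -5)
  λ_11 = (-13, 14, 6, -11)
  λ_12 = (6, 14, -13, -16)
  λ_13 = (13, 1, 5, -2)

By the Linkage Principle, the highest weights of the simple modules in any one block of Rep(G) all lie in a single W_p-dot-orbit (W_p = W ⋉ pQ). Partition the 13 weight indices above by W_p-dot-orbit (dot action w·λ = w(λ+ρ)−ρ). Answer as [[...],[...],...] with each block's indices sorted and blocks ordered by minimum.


Root system D_4: the 4×4 matrix C matches after relabeling.

λ_j+ρ reflected into Ā_23 (⟨·,θ^∨⟩≤23); 4-tuples as given:

    λ_1+ρ ↦ (0, 4, 2, 3)
    λ_2+ρ ↦ (1, 2, 7, 8)
    λ_3+ρ ↦ (5, 7, 0, 3)
    λ_4+ρ ↦ (1, 2, 7, 8)
    λ_5+ρ ↦ (5, 7, 0, 3)
    λ_6+ρ ↦ (5, 7, 0, 3)
    λ_7+ρ ↦ (1, 2, 7, 8)
    λ_8+ρ ↦ (0, 4, 2, 3)
    λ_9+ρ ↦ (14, 1, 6, 1)
    λ_10+ρ ↦ (0, 4, 2, 3)
    λ_11+ρ ↦ (5, 7, 0, 3)
    λ_12+ρ ↦ (5, 7, 0, 3)
    λ_13+ρ ↦ (14, 1, 6, 1)

These 13 weights hit 4 W_23-dot-orbits; sizes (3, 3, 5, 2):

[[1, 8, 10], [2, 4, 7], [3, 5, 6, 11, 12], [9, 13]]


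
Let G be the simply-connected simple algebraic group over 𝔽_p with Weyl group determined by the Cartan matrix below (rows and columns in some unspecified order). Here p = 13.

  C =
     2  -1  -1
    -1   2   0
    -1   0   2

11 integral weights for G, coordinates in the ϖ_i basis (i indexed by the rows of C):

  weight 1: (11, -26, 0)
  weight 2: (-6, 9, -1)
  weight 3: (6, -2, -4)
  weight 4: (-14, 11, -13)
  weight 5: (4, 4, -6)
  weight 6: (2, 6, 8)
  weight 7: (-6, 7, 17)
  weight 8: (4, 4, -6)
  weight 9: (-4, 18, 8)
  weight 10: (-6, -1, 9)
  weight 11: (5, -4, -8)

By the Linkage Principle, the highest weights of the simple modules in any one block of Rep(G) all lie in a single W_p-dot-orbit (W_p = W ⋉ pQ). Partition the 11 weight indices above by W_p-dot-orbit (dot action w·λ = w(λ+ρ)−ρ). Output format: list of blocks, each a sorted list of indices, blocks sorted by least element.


Dynkin diagram of C (from the 4 off-diagonal −1 entries): A_3.

λ_j+ρ reflected into Ā_13 (⟨·,θ^∨⟩≤13); 3-tuples as given:

  1: (1, 0, 0);  2: (0, 5, 5);  3: (3, 1, 3);  4: (1, 0, 0);  5: (0, 5, 5);  6: (3, 1, 3);  7: (0, 5, 5);  8: (0, 5, 5);  9: (3, 1, 3);  10: (0, 5, 5);  11: (3, 1, 3)

3 distinct reps among the 11 weights ⇒ 3 W_13-linkage classes:

[[1, 4], [2, 5, 7, 8, 10], [3, 6, 9, 11]]


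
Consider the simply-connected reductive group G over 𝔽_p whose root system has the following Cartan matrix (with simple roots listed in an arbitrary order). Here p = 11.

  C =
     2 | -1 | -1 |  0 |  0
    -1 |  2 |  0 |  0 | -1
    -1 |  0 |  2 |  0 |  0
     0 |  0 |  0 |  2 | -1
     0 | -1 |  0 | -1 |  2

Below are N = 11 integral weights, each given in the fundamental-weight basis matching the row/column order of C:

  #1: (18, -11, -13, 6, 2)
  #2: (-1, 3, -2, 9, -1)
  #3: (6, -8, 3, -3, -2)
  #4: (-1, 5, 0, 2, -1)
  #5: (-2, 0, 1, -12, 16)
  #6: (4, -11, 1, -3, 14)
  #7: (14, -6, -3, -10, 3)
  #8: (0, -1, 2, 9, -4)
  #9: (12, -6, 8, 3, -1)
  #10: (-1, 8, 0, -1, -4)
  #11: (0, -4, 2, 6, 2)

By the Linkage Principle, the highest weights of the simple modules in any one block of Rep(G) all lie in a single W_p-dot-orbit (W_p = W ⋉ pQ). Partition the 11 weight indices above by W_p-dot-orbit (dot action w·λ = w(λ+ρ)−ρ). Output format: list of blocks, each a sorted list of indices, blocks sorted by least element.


C ↔ A_5 under row/col permutation; |W(A_5)| = 720.

Ā_11 reps of the 11 weights (A_5, coords as presented):

    λ_1 → (2, 1, 1, 7, 0)
    λ_2 → (2, 1, 1, 7, 0)
    λ_3 → (2, 1, 1, 7, 0)
    λ_4 → (0, 6, 1, 3, 0)
    λ_5 → (0, 6, 1, 3, 0)
    λ_6 → (1, 5, 1, 2, 1)
    λ_7 → (1, 5, 1, 2, 1)
    λ_8 → (2, 1, 1, 7, 0)
    λ_9 → (0, 6, 1, 3, 0)
    λ_10 → (0, 6, 1, 3, 0)
    λ_11 → (2, 1, 1, 7, 0)

Partition of {1..11} into 3 W_11-dot-orbits:

[[1, 2, 3, 8, 11], [4, 5, 9, 10], [6, 7]]
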